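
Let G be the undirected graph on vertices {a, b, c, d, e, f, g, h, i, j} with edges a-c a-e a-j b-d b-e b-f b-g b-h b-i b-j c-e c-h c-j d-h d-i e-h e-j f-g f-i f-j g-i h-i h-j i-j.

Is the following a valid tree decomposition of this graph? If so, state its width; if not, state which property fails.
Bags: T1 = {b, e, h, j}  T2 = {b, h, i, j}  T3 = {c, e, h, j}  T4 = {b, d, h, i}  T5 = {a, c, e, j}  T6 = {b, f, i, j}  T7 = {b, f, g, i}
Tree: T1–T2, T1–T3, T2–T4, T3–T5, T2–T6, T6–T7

Checking the three conditions: (i) the bags cover all of {a, b, c, d, e, f, g, h, i, j}; (ii) for each edge, some bag contains both endpoints; (iii) the bags containing any fixed vertex form a subtree. All hold, so the decomposition is valid with width 4 − 1 = 3.

Yes; width 3.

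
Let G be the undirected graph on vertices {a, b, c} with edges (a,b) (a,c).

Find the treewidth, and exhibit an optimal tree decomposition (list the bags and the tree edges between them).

The largest bag has 2 vertices, giving width 1; this decomposition certifies tw(G) ≤ 1. Any graph with an edge has treewidth ≥ 1, and G has the edge c–a. The upper and lower bounds meet at 1, so that is the treewidth.

Treewidth 1.
Bags: B1 = {a, c}  B2 = {a, b}
Tree: B1–B2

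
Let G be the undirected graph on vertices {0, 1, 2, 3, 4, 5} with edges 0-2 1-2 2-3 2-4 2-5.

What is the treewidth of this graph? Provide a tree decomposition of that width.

Treewidth 1.
One optimal decomposition is:
Bags: B1 = {0, 2}  B2 = {2, 5}  B3 = {1, 2}  B4 = {2, 4}  B5 = {2, 3}
Tree: B1–B2, B1–B3, B3–B4, B4–B5

Every bag has size at most 2, so the width is 2 − 1 = 1 and tw(G) ≤ 1. G has an edge, so its treewidth is at least 1. The upper and lower bounds meet at 1, so that is the treewidth.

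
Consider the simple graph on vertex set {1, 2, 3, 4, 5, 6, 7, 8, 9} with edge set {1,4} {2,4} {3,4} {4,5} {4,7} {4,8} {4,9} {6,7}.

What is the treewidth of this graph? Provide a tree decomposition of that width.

Treewidth 1.
One optimal decomposition is:
Bags: B1 = {4, 7}  B2 = {4, 9}  B3 = {2, 4}  B4 = {4, 8}  B5 = {4, 5}  B6 = {1, 4}  B7 = {3, 4}  B8 = {6, 7}
Tree: B1–B2, B2–B3, B1–B4, B1–B5, B4–B6, B2–B7, B1–B8

Every bag has size at most 2, so the width is 2 − 1 = 1 and tw(G) ≤ 1. G has an edge, so its treewidth is at least 1. Hence tw(G) = 1 exactly.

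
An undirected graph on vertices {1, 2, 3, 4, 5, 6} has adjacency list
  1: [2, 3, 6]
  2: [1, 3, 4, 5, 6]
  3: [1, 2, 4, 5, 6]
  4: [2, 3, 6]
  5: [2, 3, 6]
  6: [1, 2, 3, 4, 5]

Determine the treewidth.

3

A width-3 tree decomposition is:
Bags: B1 = {2, 3, 4, 6}  B2 = {1, 2, 3, 6}  B3 = {2, 3, 5, 6}
Tree: B1–B2, B2–B3
Every bag has size at most 4, so the width is 4 − 1 = 3 and tw(G) ≤ 3. For the lower bound, the 4 vertices {1, 2, 3, 6} are pairwise adjacent, and any tree decomposition puts a clique entirely inside one bag — forcing width ≥ 3. Combining the bounds, tw(G) = 3.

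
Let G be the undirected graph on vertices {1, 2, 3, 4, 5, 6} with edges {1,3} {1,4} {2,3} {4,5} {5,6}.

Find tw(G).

A width-1 tree decomposition is:
Bags: B1 = {2, 3}  B2 = {1, 3}  B3 = {1, 4}  B4 = {4, 5}  B5 = {5, 6}
Tree: B1–B2, B2–B3, B3–B4, B4–B5
The largest bag has 2 vertices, giving width 1; this decomposition certifies tw(G) ≤ 1. G has an edge, so its treewidth is at least 1. Hence tw(G) = 1 exactly.

1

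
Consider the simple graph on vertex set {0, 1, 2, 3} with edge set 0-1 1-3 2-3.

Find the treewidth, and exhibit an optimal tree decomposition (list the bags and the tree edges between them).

The largest bag has 2 vertices, giving width 1; this decomposition certifies tw(G) ≤ 1. Since G has at least one edge (e.g. 0–1), it is not an edgeless graph, so tw(G) ≥ 1. Therefore the treewidth is 1.

Treewidth 1.
One such decomposition:
Bags: B1 = {0, 1}  B2 = {1, 3}  B3 = {2, 3}
Tree: B1–B2, B2–B3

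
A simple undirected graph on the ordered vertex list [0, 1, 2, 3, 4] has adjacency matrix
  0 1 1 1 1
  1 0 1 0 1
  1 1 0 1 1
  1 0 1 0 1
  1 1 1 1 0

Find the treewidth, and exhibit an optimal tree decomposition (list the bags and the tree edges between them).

Each bag holds 4 vertices, so the decomposition has width 3, which upper-bounds the treewidth. On the other hand G contains the 4-clique {0, 1, 2, 4}. A clique must lie in a single bag of any decomposition, so no decomposition can have width below 3. Therefore the treewidth is 3.

Treewidth 3.
One optimal decomposition is:
Bags: B1 = {0, 1, 2, 4}  B2 = {0, 2, 3, 4}
Tree: B1–B2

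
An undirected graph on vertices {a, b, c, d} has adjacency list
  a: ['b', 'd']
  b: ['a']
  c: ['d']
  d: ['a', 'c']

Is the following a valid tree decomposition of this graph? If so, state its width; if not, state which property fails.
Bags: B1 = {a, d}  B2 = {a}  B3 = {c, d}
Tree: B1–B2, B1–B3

A tree decomposition must satisfy three properties: every vertex lies in some bag; for every edge, both endpoints lie together in some bag; and for every vertex, the bags containing it form a connected subtree. Here vertex b appears in no bag, so the decomposition is invalid.

No — vertex b appears in no bag.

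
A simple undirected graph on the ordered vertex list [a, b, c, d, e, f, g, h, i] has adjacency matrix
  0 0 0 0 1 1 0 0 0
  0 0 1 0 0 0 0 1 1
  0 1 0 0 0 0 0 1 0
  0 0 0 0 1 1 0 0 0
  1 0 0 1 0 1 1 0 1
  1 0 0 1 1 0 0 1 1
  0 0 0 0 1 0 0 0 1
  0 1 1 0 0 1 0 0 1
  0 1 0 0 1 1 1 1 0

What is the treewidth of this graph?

A width-2 tree decomposition is:
Bags: B1 = {b, h, i}  B2 = {f, h, i}  B3 = {e, f, i}  B4 = {d, e, f}  B5 = {e, g, i}  B6 = {a, e, f}  B7 = {b, c, h}
Tree: B1–B2, B2–B3, B3–B4, B3–B5, B4–B6, B1–B7
Each bag holds 3 vertices, so the decomposition has width 2, which upper-bounds the treewidth. Conversely, {e, g, i} is a clique of size 3, and the vertices of any clique must share a bag in every tree decomposition; so some bag has ≥ 3 vertices and tw(G) ≥ 2. Therefore the treewidth is 2.

2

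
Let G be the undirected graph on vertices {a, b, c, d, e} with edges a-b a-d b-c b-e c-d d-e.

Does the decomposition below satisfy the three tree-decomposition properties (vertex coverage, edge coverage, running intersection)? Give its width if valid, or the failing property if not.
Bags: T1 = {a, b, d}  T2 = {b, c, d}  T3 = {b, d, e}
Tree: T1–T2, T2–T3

Checking the three conditions: (i) the bags cover all of {a, b, c, d, e}; (ii) for each edge, some bag contains both endpoints; (iii) the bags containing any fixed vertex form a subtree. All hold, so the decomposition is valid with width 3 − 1 = 2.

Yes; width 2.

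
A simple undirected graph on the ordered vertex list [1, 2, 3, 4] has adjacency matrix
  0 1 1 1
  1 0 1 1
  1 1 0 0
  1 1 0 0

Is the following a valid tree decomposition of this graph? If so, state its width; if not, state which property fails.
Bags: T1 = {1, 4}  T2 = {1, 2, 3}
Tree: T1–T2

A tree decomposition must satisfy three properties: every vertex lies in some bag; for every edge, both endpoints lie together in some bag; and for every vertex, the bags containing it form a connected subtree. Here edge (2,4) lies in no bag, so the decomposition is invalid.

No — edge (2,4) lies in no bag.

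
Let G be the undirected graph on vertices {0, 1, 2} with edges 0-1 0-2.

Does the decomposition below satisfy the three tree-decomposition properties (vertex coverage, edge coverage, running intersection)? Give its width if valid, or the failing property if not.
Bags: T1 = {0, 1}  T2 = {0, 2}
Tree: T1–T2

Yes; width 1.

Vertex coverage: the bags together contain {0, 1, 2}, the full vertex set. Edge coverage: each edge of G has both endpoints in at least one bag. Running intersection: for every vertex, the bags containing it form a connected subtree. All three properties hold, so this is a valid tree decomposition of width max|bag| − 1 = 1, and hence tw(G) ≤ 1.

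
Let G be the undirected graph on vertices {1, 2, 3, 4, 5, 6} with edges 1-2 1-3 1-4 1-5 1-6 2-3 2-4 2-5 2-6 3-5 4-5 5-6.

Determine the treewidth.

3

A width-3 tree decomposition is:
Bags: B1 = {1, 2, 5, 6}  B2 = {1, 2, 4, 5}  B3 = {1, 2, 3, 5}
Tree: B1–B2, B1–B3
Each bag holds 4 vertices, so the decomposition has width 3, which upper-bounds the treewidth. Conversely, {1, 2, 3, 5} is a clique of size 4, and the vertices of any clique must share a bag in every tree decomposition; so some bag has ≥ 4 vertices and tw(G) ≥ 3. Therefore the treewidth is 3.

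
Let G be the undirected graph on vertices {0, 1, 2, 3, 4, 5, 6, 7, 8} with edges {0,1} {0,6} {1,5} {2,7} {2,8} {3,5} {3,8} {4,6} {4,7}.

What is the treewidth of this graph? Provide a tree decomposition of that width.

Treewidth 2.
Bags: B1 = {2, 4, 7}  B2 = {2, 4, 8}  B3 = {3, 4, 8}  B4 = {3, 4, 5}  B5 = {1, 4, 5}  B6 = {0, 1, 4}  B7 = {0, 4, 6}
Tree: B1–B2, B2–B3, B3–B4, B4–B5, B5–B6, B6–B7

Every bag has size at most 3, so the width is 3 − 1 = 2 and tw(G) ≤ 2. For the lower bound, G contains the cycle 4–7–2–8–3–5–1–0–6–4, so G is not a forest; only forests have treewidth ≤ 1, hence tw(G) ≥ 2. The upper and lower bounds meet at 2, so that is the treewidth.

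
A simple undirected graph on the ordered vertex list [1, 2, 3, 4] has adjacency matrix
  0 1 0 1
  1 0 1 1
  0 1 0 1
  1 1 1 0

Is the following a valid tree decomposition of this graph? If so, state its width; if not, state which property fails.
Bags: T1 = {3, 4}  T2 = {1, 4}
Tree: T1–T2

A tree decomposition must satisfy three properties: every vertex lies in some bag; for every edge, both endpoints lie together in some bag; and for every vertex, the bags containing it form a connected subtree. Here vertex 2 appears in no bag, so the decomposition is invalid.

No — vertex 2 appears in no bag.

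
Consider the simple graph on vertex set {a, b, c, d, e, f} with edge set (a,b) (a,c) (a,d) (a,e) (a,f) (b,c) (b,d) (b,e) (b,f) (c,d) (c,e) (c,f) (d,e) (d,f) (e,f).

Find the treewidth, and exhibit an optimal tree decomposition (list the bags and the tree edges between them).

A single bag containing all 6 vertices is trivially a valid decomposition of width 5. On the other hand G contains the 6-clique {a, b, c, d, e, f}. A clique must lie in a single bag of any decomposition, so no decomposition can have width below 5. Combining the bounds, tw(G) = 5.

Treewidth 5.
One such decomposition:
Bags: B1 = {a, b, c, d, e, f}
Tree: (single bag)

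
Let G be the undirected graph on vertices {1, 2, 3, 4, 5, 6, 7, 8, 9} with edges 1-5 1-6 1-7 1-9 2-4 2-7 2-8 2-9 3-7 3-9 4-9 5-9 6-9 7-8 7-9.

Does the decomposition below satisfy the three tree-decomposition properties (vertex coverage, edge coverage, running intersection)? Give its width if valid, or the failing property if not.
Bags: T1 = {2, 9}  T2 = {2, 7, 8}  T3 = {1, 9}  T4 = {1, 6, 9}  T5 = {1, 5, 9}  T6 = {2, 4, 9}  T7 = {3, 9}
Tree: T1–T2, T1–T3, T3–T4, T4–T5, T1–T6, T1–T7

A tree decomposition must satisfy three properties: every vertex lies in some bag; for every edge, both endpoints lie together in some bag; and for every vertex, the bags containing it form a connected subtree. Here edge (7,9) lies in no bag, so the decomposition is invalid.

No — edge (7,9) lies in no bag.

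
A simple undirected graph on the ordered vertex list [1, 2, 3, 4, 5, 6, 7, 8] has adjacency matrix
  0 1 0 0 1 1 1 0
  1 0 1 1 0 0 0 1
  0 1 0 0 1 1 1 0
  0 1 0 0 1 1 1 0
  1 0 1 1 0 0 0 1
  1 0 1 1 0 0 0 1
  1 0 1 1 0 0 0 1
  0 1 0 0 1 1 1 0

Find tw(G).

A width-4 tree decomposition is:
Bags: B1 = {1, 3, 4, 5, 8}  B2 = {1, 3, 4, 6, 8}  B3 = {1, 3, 4, 7, 8}  B4 = {1, 2, 3, 4, 8}
Tree: B1–B2, B2–B3, B3–B4
Every bag has size at most 5, so the width is 5 − 1 = 4 and tw(G) ≤ 4. For the lower bound: the 5 vertex sets {1,5}, {4,6}, {3,7}, {8}, {2} are disjoint, each induces a connected subgraph, and every pair is joined by at least one edge of G. Contracting each set to a single vertex therefore yields K_{5} as a minor, and since treewidth is minor-monotone, tw(G) ≥ tw(K_{5}) = 4. The upper and lower bounds meet at 4, so that is the treewidth.

4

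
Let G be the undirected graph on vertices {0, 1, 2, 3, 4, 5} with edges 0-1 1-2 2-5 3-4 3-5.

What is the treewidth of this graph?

A width-1 tree decomposition is:
Bags: B1 = {3, 4}  B2 = {3, 5}  B3 = {2, 5}  B4 = {1, 2}  B5 = {0, 1}
Tree: B1–B2, B2–B3, B3–B4, B4–B5
Each bag holds 2 vertices, so the decomposition has width 1, which upper-bounds the treewidth. Any graph with an edge has treewidth ≥ 1, and G has the edge 4–3. Hence tw(G) = 1 exactly.

1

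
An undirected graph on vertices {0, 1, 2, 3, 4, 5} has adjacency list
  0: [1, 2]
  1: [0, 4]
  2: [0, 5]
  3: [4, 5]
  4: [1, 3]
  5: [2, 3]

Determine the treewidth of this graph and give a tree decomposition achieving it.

Each bag holds 3 vertices, so the decomposition has width 2, which upper-bounds the treewidth. For the lower bound, G contains the cycle 1–4–3–5–2–0–1, so G is not a forest; only forests have treewidth ≤ 1, hence tw(G) ≥ 2. Hence tw(G) = 2 exactly.

Treewidth 2.
Bags: B1 = {1, 3, 4}  B2 = {1, 3, 5}  B3 = {1, 2, 5}  B4 = {0, 1, 2}
Tree: B1–B2, B2–B3, B3–B4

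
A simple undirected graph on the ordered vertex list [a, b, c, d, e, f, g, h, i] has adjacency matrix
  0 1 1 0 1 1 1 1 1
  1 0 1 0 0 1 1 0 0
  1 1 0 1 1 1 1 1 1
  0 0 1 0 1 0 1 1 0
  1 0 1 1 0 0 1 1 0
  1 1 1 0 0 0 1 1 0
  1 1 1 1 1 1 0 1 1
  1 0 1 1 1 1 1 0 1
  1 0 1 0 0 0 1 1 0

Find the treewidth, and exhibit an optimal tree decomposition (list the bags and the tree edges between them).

Treewidth 4.
Bags: B1 = {a, c, e, g, h}  B2 = {a, c, f, g, h}  B3 = {a, b, c, f, g}  B4 = {c, d, e, g, h}  B5 = {a, c, g, h, i}
Tree: B1–B2, B2–B3, B1–B4, B2–B5

Each bag holds 5 vertices, so the decomposition has width 4, which upper-bounds the treewidth. Conversely, {c, d, e, g, h} is a clique of size 5, and the vertices of any clique must share a bag in every tree decomposition; so some bag has ≥ 5 vertices and tw(G) ≥ 4. Therefore the treewidth is 4.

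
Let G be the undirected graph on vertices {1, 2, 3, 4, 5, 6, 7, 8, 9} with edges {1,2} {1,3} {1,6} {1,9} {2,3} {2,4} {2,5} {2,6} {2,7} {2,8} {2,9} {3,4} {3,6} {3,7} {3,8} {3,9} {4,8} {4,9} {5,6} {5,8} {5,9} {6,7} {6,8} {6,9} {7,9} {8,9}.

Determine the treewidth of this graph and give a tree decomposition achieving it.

Treewidth 4.
Bags: B1 = {2, 3, 6, 8, 9}  B2 = {2, 3, 4, 8, 9}  B3 = {2, 5, 6, 8, 9}  B4 = {2, 3, 6, 7, 9}  B5 = {1, 2, 3, 6, 9}
Tree: B1–B2, B1–B3, B1–B4, B4–B5

Each bag holds 5 vertices, so the decomposition has width 4, which upper-bounds the treewidth. For the lower bound, the 5 vertices {2, 3, 4, 8, 9} are pairwise adjacent, and any tree decomposition puts a clique entirely inside one bag — forcing width ≥ 4. The upper and lower bounds meet at 4, so that is the treewidth.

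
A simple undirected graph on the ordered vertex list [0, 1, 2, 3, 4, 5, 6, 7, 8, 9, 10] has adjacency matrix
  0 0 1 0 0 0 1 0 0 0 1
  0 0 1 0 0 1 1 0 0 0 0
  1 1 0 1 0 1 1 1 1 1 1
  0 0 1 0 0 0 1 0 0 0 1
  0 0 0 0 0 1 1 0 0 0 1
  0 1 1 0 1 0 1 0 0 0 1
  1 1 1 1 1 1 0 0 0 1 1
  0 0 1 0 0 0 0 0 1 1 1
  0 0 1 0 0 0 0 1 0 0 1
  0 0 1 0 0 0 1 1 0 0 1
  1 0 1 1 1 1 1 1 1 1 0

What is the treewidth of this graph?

A width-3 tree decomposition is:
Bags: B1 = {2, 6, 9, 10}  B2 = {2, 7, 9, 10}  B3 = {2, 3, 6, 10}  B4 = {0, 2, 6, 10}  B5 = {2, 5, 6, 10}  B6 = {4, 5, 6, 10}  B7 = {2, 7, 8, 10}  B8 = {1, 2, 5, 6}
Tree: B1–B2, B1–B3, B1–B4, B1–B5, B5–B6, B2–B7, B5–B8
The largest bag has 4 vertices, giving width 3; this decomposition certifies tw(G) ≤ 3. For the lower bound, the 4 vertices {1, 2, 5, 6} are pairwise adjacent, and any tree decomposition puts a clique entirely inside one bag — forcing width ≥ 3. The upper and lower bounds meet at 3, so that is the treewidth.

3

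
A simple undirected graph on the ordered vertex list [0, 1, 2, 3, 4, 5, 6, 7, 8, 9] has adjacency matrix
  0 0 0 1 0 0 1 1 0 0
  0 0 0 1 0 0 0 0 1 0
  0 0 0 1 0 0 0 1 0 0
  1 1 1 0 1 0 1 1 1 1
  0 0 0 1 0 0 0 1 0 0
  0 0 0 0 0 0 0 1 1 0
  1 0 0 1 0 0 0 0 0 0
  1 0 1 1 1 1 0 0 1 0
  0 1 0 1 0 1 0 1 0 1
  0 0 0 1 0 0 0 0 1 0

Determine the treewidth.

A width-2 tree decomposition is:
Bags: B1 = {3, 7, 8}  B2 = {3, 4, 7}  B3 = {0, 3, 7}  B4 = {0, 3, 6}  B5 = {3, 8, 9}  B6 = {2, 3, 7}  B7 = {1, 3, 8}  B8 = {5, 7, 8}
Tree: B1–B2, B1–B3, B3–B4, B1–B5, B1–B6, B1–B7, B1–B8
Each bag holds 3 vertices, so the decomposition has width 2, which upper-bounds the treewidth. On the other hand G contains the 3-clique {1, 3, 8}. A clique must lie in a single bag of any decomposition, so no decomposition can have width below 2. Combining the bounds, tw(G) = 2.

2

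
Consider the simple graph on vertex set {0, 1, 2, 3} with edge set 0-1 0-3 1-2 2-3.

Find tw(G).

2

A width-2 tree decomposition is:
Bags: B1 = {0, 1, 2}  B2 = {0, 2, 3}
Tree: B1–B2
Every bag has size at most 3, so the width is 3 − 1 = 2 and tw(G) ≤ 2. Since 0–1–2–3–0 is a cycle in G, G is not acyclic. Forests are exactly the graphs of treewidth ≤ 1, so tw(G) ≥ 2. Hence tw(G) = 2 exactly.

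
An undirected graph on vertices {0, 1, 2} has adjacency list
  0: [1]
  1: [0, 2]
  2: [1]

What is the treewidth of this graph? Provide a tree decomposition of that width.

Treewidth 1.
Bags: B1 = {1, 2}  B2 = {0, 1}
Tree: B1–B2

Every bag has size at most 2, so the width is 2 − 1 = 1 and tw(G) ≤ 1. G has an edge, so its treewidth is at least 1. Hence tw(G) = 1 exactly.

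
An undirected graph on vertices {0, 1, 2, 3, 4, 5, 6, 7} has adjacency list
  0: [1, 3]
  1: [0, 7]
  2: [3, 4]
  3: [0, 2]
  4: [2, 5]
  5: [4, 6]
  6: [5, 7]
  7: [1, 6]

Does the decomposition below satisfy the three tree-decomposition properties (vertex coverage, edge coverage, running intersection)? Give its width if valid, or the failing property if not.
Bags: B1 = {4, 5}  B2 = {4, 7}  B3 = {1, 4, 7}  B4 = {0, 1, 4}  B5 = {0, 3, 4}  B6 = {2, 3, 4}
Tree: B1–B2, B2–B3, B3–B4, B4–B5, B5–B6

No — vertex 6 appears in no bag.

A tree decomposition must satisfy three properties: every vertex lies in some bag; for every edge, both endpoints lie together in some bag; and for every vertex, the bags containing it form a connected subtree. Here vertex 6 appears in no bag, so the decomposition is invalid.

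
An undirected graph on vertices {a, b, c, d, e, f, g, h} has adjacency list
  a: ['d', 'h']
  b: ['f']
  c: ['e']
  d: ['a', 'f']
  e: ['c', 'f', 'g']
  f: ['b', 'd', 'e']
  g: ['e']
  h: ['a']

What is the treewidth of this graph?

A width-1 tree decomposition is:
Bags: B1 = {d, f}  B2 = {a, d}  B3 = {b, f}  B4 = {e, f}  B5 = {e, g}  B6 = {c, e}  B7 = {a, h}
Tree: B1–B2, B1–B3, B3–B4, B4–B5, B4–B6, B2–B7
Each bag holds 2 vertices, so the decomposition has width 1, which upper-bounds the treewidth. G has an edge, so its treewidth is at least 1. Therefore the treewidth is 1.

1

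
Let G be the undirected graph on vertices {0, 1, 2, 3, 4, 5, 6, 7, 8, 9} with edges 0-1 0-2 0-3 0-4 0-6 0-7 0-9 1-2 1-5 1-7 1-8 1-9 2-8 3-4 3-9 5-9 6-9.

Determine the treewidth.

A width-2 tree decomposition is:
Bags: B1 = {0, 1, 9}  B2 = {1, 5, 9}  B3 = {0, 3, 9}  B4 = {0, 3, 4}  B5 = {0, 1, 7}  B6 = {0, 1, 2}  B7 = {1, 2, 8}  B8 = {0, 6, 9}
Tree: B1–B2, B1–B3, B3–B4, B1–B5, B5–B6, B6–B7, B1–B8
The largest bag has 3 vertices, giving width 2; this decomposition certifies tw(G) ≤ 2. On the other hand G contains the 3-clique {0, 1, 9}. A clique must lie in a single bag of any decomposition, so no decomposition can have width below 2. Therefore the treewidth is 2.

2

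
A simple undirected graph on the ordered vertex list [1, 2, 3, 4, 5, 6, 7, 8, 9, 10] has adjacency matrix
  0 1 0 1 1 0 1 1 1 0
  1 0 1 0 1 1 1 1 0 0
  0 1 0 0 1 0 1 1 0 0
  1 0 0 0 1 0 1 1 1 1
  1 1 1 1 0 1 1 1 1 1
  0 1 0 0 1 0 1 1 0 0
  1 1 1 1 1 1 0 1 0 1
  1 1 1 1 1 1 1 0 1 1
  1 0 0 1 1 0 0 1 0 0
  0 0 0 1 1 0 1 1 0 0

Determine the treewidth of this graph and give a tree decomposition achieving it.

Each bag holds 5 vertices, so the decomposition has width 4, which upper-bounds the treewidth. Conversely, {1, 4, 5, 8, 9} is a clique of size 5, and the vertices of any clique must share a bag in every tree decomposition; so some bag has ≥ 5 vertices and tw(G) ≥ 4. The upper and lower bounds meet at 4, so that is the treewidth.

Treewidth 4.
One such decomposition:
Bags: B1 = {1, 4, 5, 7, 8}  B2 = {1, 2, 5, 7, 8}  B3 = {1, 4, 5, 8, 9}  B4 = {4, 5, 7, 8, 10}  B5 = {2, 3, 5, 7, 8}  B6 = {2, 5, 6, 7, 8}
Tree: B1–B2, B1–B3, B1–B4, B2–B5, B2–B6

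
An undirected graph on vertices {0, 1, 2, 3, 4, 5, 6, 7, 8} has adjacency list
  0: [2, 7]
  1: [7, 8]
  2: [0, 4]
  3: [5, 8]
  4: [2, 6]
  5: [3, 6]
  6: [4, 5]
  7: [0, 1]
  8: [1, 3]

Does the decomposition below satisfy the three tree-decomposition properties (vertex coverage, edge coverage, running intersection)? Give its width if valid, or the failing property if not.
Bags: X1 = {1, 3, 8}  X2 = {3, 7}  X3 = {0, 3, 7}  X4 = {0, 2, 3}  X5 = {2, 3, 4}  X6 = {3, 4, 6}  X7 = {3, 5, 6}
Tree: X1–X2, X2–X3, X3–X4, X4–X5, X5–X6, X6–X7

A tree decomposition must satisfy three properties: every vertex lies in some bag; for every edge, both endpoints lie together in some bag; and for every vertex, the bags containing it form a connected subtree. Here edge (1,7) lies in no bag, so the decomposition is invalid.

No — edge (1,7) lies in no bag.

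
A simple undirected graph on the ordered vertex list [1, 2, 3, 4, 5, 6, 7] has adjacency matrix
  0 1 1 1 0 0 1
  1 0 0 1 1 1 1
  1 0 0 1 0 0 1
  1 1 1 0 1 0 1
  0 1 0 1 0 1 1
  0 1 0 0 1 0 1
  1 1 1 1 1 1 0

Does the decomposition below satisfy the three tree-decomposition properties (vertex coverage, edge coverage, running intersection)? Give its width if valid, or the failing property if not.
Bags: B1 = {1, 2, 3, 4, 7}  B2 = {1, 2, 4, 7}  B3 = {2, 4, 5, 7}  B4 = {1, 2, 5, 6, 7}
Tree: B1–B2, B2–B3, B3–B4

A tree decomposition must satisfy three properties: every vertex lies in some bag; for every edge, both endpoints lie together in some bag; and for every vertex, the bags containing it form a connected subtree. Here bags containing vertex 1 are not connected in the tree, so the decomposition is invalid.

No — bags containing vertex 1 are not connected in the tree.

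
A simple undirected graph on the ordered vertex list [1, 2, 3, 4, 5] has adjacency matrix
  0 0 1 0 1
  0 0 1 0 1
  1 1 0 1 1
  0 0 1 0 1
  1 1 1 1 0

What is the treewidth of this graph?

2

A width-2 tree decomposition is:
Bags: B1 = {1, 3, 5}  B2 = {2, 3, 5}  B3 = {3, 4, 5}
Tree: B1–B2, B2–B3
Every bag has size at most 3, so the width is 3 − 1 = 2 and tw(G) ≤ 2. On the other hand G contains the 3-clique {1, 3, 5}. A clique must lie in a single bag of any decomposition, so no decomposition can have width below 2. Hence tw(G) = 2 exactly.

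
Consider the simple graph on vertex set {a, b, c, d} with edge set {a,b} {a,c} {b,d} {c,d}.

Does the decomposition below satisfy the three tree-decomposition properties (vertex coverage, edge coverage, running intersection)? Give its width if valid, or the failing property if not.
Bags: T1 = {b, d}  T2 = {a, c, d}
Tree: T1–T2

A tree decomposition must satisfy three properties: every vertex lies in some bag; for every edge, both endpoints lie together in some bag; and for every vertex, the bags containing it form a connected subtree. Here edge (a,b) lies in no bag, so the decomposition is invalid.

No — edge (a,b) lies in no bag.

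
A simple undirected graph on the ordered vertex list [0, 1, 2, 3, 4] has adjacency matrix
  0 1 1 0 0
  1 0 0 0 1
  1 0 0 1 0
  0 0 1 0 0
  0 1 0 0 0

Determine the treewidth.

1

A width-1 tree decomposition is:
Bags: B1 = {2, 3}  B2 = {0, 2}  B3 = {0, 1}  B4 = {1, 4}
Tree: B1–B2, B2–B3, B3–B4
Each bag holds 2 vertices, so the decomposition has width 1, which upper-bounds the treewidth. G has an edge, so its treewidth is at least 1. Hence tw(G) = 1 exactly.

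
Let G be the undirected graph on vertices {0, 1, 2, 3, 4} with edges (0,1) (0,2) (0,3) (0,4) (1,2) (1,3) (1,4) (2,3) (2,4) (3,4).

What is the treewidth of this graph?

4

A width-4 tree decomposition is:
Bags: B1 = {0, 1, 2, 3, 4}
Tree: (single bag)
With just one bag of size 5, the width is 5 − 1 = 4, so tw(G) ≤ 4. Conversely, {0, 1, 2, 3, 4} is a clique of size 5, and the vertices of any clique must share a bag in every tree decomposition; so some bag has ≥ 5 vertices and tw(G) ≥ 4. Therefore the treewidth is 4.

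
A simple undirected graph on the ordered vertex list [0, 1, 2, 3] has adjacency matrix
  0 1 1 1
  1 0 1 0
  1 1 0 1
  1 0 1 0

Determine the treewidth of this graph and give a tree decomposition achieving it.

Treewidth 2.
One optimal decomposition is:
Bags: B1 = {0, 1, 2}  B2 = {0, 2, 3}
Tree: B1–B2

Every bag has size at most 3, so the width is 3 − 1 = 2 and tw(G) ≤ 2. For the lower bound, the 3 vertices {0, 1, 2} are pairwise adjacent, and any tree decomposition puts a clique entirely inside one bag — forcing width ≥ 2. The upper and lower bounds meet at 2, so that is the treewidth.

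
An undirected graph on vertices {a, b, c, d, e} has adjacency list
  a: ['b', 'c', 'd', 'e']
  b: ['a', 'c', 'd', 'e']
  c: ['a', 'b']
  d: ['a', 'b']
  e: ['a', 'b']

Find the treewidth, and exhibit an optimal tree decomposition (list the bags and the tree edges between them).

Treewidth 2.
Bags: B1 = {a, b, d}  B2 = {a, b, c}  B3 = {a, b, e}
Tree: B1–B2, B1–B3

Every bag has size at most 3, so the width is 3 − 1 = 2 and tw(G) ≤ 2. For the lower bound, the 3 vertices {a, b, d} are pairwise adjacent, and any tree decomposition puts a clique entirely inside one bag — forcing width ≥ 2. The upper and lower bounds meet at 2, so that is the treewidth.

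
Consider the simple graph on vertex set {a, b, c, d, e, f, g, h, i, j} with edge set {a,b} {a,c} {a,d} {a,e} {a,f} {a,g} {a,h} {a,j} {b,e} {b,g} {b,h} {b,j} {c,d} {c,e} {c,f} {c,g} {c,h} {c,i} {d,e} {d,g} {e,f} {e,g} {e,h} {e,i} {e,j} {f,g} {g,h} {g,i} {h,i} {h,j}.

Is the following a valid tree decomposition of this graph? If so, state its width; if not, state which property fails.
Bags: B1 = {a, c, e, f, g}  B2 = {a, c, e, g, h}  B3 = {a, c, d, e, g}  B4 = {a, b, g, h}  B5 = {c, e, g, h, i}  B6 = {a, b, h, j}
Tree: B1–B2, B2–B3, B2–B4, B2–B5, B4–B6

No — edge (e,b) lies in no bag.

A tree decomposition must satisfy three properties: every vertex lies in some bag; for every edge, both endpoints lie together in some bag; and for every vertex, the bags containing it form a connected subtree. Here edge (e,b) lies in no bag, so the decomposition is invalid.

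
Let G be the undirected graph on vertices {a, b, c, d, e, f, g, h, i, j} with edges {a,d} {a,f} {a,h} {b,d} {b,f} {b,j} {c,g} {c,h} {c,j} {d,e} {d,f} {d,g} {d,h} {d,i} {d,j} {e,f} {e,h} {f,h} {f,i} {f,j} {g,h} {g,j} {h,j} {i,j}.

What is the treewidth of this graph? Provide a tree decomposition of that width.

Every bag has size at most 4, so the width is 4 − 1 = 3 and tw(G) ≤ 3. For the lower bound, the 4 vertices {d, g, h, j} are pairwise adjacent, and any tree decomposition puts a clique entirely inside one bag — forcing width ≥ 3. Combining the bounds, tw(G) = 3.

Treewidth 3.
Bags: B1 = {d, f, i, j}  B2 = {d, f, h, j}  B3 = {d, g, h, j}  B4 = {b, d, f, j}  B5 = {a, d, f, h}  B6 = {d, e, f, h}  B7 = {c, g, h, j}
Tree: B1–B2, B2–B3, B1–B4, B2–B5, B2–B6, B3–B7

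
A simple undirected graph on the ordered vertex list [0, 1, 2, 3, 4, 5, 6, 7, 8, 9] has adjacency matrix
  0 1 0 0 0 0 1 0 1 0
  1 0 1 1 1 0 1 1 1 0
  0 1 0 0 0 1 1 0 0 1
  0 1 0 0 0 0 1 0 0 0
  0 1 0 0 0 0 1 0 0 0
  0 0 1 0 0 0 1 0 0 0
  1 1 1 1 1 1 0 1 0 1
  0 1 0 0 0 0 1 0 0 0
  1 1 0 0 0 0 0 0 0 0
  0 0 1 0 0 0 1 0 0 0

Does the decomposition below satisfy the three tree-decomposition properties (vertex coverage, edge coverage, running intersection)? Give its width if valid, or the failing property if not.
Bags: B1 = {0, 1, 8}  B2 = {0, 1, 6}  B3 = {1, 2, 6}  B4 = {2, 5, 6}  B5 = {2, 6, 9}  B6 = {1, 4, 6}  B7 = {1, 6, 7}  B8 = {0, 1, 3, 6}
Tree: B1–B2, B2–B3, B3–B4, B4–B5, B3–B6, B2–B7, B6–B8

A tree decomposition must satisfy three properties: every vertex lies in some bag; for every edge, both endpoints lie together in some bag; and for every vertex, the bags containing it form a connected subtree. Here bags containing vertex 0 are not connected in the tree, so the decomposition is invalid.

No — bags containing vertex 0 are not connected in the tree.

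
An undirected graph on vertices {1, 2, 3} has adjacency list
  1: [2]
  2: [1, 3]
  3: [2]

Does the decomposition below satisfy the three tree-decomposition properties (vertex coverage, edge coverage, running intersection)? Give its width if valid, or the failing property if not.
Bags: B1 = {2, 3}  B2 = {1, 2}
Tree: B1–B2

Checking the three conditions: (i) the bags cover all of {1, 2, 3}; (ii) for each edge, some bag contains both endpoints; (iii) the bags containing any fixed vertex form a subtree. All hold, so the decomposition is valid with width 2 − 1 = 1.

Yes; width 1.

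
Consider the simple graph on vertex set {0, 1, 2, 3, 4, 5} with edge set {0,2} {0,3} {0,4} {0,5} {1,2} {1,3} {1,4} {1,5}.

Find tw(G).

2

A width-2 tree decomposition is:
Bags: B1 = {0, 1, 5}  B2 = {0, 1, 2}  B3 = {0, 1, 3}  B4 = {0, 1, 4}
Tree: B1–B2, B2–B3, B3–B4
Every bag has size at most 3, so the width is 3 − 1 = 2 and tw(G) ≤ 2. Since 5–1–2–0–5 is a cycle in G, G is not acyclic. Forests are exactly the graphs of treewidth ≤ 1, so tw(G) ≥ 2. The upper and lower bounds meet at 2, so that is the treewidth.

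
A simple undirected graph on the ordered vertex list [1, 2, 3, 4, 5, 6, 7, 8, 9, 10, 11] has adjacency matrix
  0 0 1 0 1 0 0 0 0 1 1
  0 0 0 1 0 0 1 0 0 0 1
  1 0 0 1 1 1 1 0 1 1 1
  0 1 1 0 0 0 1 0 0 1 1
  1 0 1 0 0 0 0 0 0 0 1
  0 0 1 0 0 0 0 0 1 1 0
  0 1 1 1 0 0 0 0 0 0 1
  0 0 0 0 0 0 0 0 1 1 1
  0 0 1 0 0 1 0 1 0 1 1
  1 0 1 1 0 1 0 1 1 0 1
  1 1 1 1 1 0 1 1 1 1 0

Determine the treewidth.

3

A width-3 tree decomposition is:
Bags: B1 = {3, 9, 10, 11}  B2 = {3, 4, 10, 11}  B3 = {1, 3, 10, 11}  B4 = {3, 4, 7, 11}  B5 = {2, 4, 7, 11}  B6 = {1, 3, 5, 11}  B7 = {3, 6, 9, 10}  B8 = {8, 9, 10, 11}
Tree: B1–B2, B1–B3, B2–B4, B4–B5, B3–B6, B1–B7, B1–B8
Every bag has size at most 4, so the width is 4 − 1 = 3 and tw(G) ≤ 3. Conversely, {8, 9, 10, 11} is a clique of size 4, and the vertices of any clique must share a bag in every tree decomposition; so some bag has ≥ 4 vertices and tw(G) ≥ 3. Hence tw(G) = 3 exactly.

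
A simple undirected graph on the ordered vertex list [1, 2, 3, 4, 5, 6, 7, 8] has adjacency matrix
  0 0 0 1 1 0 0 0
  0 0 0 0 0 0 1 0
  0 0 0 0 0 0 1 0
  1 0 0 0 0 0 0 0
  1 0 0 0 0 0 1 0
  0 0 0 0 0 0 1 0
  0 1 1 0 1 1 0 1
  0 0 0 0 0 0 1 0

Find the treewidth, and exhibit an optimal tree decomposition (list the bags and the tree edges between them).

Treewidth 1.
One optimal decomposition is:
Bags: B1 = {3, 7}  B2 = {7, 8}  B3 = {6, 7}  B4 = {2, 7}  B5 = {5, 7}  B6 = {1, 5}  B7 = {1, 4}
Tree: B1–B2, B1–B3, B3–B4, B1–B5, B5–B6, B6–B7

Each bag holds 2 vertices, so the decomposition has width 1, which upper-bounds the treewidth. Any graph with an edge has treewidth ≥ 1, and G has the edge 7–3. The upper and lower bounds meet at 1, so that is the treewidth.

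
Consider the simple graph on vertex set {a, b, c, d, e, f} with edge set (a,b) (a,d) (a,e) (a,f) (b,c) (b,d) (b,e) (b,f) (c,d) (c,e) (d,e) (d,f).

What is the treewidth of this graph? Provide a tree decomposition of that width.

Treewidth 3.
Bags: B1 = {a, b, d, f}  B2 = {a, b, d, e}  B3 = {b, c, d, e}
Tree: B1–B2, B2–B3

Every bag has size at most 4, so the width is 4 − 1 = 3 and tw(G) ≤ 3. Conversely, {b, c, d, e} is a clique of size 4, and the vertices of any clique must share a bag in every tree decomposition; so some bag has ≥ 4 vertices and tw(G) ≥ 3. Combining the bounds, tw(G) = 3.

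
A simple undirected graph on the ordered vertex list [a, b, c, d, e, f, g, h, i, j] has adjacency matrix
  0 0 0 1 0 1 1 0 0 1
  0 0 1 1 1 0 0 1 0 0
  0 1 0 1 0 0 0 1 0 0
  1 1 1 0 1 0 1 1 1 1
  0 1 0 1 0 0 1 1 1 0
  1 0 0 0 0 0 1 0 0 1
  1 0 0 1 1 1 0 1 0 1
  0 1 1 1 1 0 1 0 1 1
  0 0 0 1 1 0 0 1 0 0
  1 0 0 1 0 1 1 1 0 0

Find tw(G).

3

A width-3 tree decomposition is:
Bags: B1 = {d, e, g, h}  B2 = {d, g, h, j}  B3 = {a, d, g, j}  B4 = {d, e, h, i}  B5 = {b, d, e, h}  B6 = {a, f, g, j}  B7 = {b, c, d, h}
Tree: B1–B2, B2–B3, B1–B4, B4–B5, B3–B6, B5–B7
The largest bag has 4 vertices, giving width 3; this decomposition certifies tw(G) ≤ 3. For the lower bound, the 4 vertices {d, g, h, j} are pairwise adjacent, and any tree decomposition puts a clique entirely inside one bag — forcing width ≥ 3. Hence tw(G) = 3 exactly.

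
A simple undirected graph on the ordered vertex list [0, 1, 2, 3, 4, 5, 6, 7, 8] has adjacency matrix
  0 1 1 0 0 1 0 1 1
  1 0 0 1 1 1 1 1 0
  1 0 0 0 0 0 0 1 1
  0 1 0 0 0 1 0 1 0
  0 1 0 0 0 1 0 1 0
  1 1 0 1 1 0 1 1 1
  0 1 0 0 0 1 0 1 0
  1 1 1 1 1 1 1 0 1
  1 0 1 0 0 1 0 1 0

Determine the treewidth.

3

A width-3 tree decomposition is:
Bags: B1 = {1, 3, 5, 7}  B2 = {0, 1, 5, 7}  B3 = {0, 5, 7, 8}  B4 = {0, 2, 7, 8}  B5 = {1, 5, 6, 7}  B6 = {1, 4, 5, 7}
Tree: B1–B2, B2–B3, B3–B4, B1–B5, B2–B6
The largest bag has 4 vertices, giving width 3; this decomposition certifies tw(G) ≤ 3. For the lower bound, the 4 vertices {0, 2, 7, 8} are pairwise adjacent, and any tree decomposition puts a clique entirely inside one bag — forcing width ≥ 3. The upper and lower bounds meet at 3, so that is the treewidth.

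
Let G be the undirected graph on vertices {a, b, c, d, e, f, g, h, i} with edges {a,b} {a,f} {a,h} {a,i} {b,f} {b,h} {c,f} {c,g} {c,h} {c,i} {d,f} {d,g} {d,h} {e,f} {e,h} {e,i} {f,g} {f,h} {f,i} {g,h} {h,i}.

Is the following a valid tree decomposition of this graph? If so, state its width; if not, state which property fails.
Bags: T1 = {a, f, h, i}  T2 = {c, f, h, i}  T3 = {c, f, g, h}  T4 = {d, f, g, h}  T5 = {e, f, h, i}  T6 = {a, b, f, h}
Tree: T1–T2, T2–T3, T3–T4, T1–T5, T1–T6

Yes; width 3.

Every vertex of G appears in some bag (union = {a, b, c, d, e, f, g, h, i}); every edge is covered by a bag; and for each vertex v the set of bags containing v is connected in the bag tree. The decomposition is therefore valid. The largest bag has 4 vertices, so the width is 3.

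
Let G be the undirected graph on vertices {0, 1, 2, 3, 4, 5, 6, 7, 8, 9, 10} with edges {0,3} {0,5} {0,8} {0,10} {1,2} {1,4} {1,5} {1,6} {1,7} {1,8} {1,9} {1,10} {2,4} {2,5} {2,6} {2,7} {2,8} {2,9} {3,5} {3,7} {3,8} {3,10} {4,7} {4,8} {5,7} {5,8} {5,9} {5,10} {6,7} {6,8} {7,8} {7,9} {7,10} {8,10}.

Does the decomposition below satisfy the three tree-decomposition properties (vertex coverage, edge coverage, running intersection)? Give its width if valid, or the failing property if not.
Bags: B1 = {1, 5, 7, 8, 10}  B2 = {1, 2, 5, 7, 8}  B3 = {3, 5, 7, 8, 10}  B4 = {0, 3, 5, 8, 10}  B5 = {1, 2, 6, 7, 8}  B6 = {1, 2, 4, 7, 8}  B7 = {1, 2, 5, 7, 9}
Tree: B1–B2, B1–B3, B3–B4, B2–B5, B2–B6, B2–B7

Yes; width 4.

Vertex coverage: the bags together contain {0, 1, 2, 3, 4, 5, 6, 7, 8, 9, 10}, the full vertex set. Edge coverage: each edge of G has both endpoints in at least one bag. Running intersection: for every vertex, the bags containing it form a connected subtree. All three properties hold, so this is a valid tree decomposition of width max|bag| − 1 = 4, and hence tw(G) ≤ 4.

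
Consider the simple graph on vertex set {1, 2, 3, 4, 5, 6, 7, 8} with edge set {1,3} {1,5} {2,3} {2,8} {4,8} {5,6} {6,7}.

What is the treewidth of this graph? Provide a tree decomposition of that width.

Treewidth 1.
One optimal decomposition is:
Bags: B1 = {4, 8}  B2 = {2, 8}  B3 = {2, 3}  B4 = {1, 3}  B5 = {1, 5}  B6 = {5, 6}  B7 = {6, 7}
Tree: B1–B2, B2–B3, B3–B4, B4–B5, B5–B6, B6–B7

Each bag holds 2 vertices, so the decomposition has width 1, which upper-bounds the treewidth. Since G has at least one edge (e.g. 4–8), it is not an edgeless graph, so tw(G) ≥ 1. Hence tw(G) = 1 exactly.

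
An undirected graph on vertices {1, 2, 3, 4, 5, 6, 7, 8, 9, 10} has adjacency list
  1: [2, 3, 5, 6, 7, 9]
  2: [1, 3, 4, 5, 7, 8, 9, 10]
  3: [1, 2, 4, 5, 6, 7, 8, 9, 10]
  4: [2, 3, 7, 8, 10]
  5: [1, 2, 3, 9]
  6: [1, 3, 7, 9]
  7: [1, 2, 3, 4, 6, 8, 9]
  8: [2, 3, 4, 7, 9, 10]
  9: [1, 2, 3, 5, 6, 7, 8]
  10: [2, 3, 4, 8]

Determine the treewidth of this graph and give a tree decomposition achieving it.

Treewidth 4.
One optimal decomposition is:
Bags: B1 = {1, 2, 3, 5, 9}  B2 = {1, 2, 3, 7, 9}  B3 = {2, 3, 7, 8, 9}  B4 = {2, 3, 4, 7, 8}  B5 = {2, 3, 4, 8, 10}  B6 = {1, 3, 6, 7, 9}
Tree: B1–B2, B2–B3, B3–B4, B4–B5, B2–B6

Every bag has size at most 5, so the width is 5 − 1 = 4 and tw(G) ≤ 4. On the other hand G contains the 5-clique {2, 3, 4, 8, 10}. A clique must lie in a single bag of any decomposition, so no decomposition can have width below 4. Hence tw(G) = 4 exactly.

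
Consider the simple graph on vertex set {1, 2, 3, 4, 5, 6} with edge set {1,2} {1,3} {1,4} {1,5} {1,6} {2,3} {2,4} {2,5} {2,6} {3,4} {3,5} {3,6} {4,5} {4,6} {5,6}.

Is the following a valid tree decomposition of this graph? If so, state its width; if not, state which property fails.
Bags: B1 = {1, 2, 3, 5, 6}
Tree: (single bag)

No — vertex 4 appears in no bag.

A tree decomposition must satisfy three properties: every vertex lies in some bag; for every edge, both endpoints lie together in some bag; and for every vertex, the bags containing it form a connected subtree. Here vertex 4 appears in no bag, so the decomposition is invalid.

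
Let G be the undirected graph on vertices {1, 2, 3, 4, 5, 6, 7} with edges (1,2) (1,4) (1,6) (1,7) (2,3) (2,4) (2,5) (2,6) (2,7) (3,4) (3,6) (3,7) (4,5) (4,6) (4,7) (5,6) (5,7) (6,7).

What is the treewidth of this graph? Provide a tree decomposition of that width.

Each bag holds 5 vertices, so the decomposition has width 4, which upper-bounds the treewidth. For the lower bound, the 5 vertices {1, 2, 4, 6, 7} are pairwise adjacent, and any tree decomposition puts a clique entirely inside one bag — forcing width ≥ 4. The upper and lower bounds meet at 4, so that is the treewidth.

Treewidth 4.
One such decomposition:
Bags: B1 = {1, 2, 4, 6, 7}  B2 = {2, 3, 4, 6, 7}  B3 = {2, 4, 5, 6, 7}
Tree: B1–B2, B1–B3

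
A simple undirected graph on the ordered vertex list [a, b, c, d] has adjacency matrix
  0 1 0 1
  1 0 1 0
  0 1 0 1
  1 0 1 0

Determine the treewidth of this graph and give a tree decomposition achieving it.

Treewidth 2.
One such decomposition:
Bags: B1 = {a, b, d}  B2 = {b, c, d}
Tree: B1–B2

Each bag holds 3 vertices, so the decomposition has width 2, which upper-bounds the treewidth. The edges b–a–d–c–b form a cycle, so G is not a tree and its treewidth is at least 2. Hence tw(G) = 2 exactly.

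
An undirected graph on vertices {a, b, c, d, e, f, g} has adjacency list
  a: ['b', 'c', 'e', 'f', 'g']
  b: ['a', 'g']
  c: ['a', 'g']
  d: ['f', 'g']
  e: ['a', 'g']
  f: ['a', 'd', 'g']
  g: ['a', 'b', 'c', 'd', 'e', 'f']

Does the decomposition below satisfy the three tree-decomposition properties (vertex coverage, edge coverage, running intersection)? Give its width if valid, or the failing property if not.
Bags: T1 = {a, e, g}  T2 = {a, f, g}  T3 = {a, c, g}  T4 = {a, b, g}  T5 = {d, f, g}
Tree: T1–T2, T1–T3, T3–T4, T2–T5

Every vertex of G appears in some bag (union = {a, b, c, d, e, f, g}); every edge is covered by a bag; and for each vertex v the set of bags containing v is connected in the bag tree. The decomposition is therefore valid. The largest bag has 3 vertices, so the width is 2.

Yes; width 2.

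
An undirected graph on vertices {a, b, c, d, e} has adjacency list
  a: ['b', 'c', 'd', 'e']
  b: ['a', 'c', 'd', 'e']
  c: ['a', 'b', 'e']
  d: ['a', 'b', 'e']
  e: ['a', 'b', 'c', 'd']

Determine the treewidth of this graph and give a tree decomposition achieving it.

Every bag has size at most 4, so the width is 4 − 1 = 3 and tw(G) ≤ 3. Conversely, {a, b, d, e} is a clique of size 4, and the vertices of any clique must share a bag in every tree decomposition; so some bag has ≥ 4 vertices and tw(G) ≥ 3. Therefore the treewidth is 3.

Treewidth 3.
One optimal decomposition is:
Bags: B1 = {a, b, c, e}  B2 = {a, b, d, e}
Tree: B1–B2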